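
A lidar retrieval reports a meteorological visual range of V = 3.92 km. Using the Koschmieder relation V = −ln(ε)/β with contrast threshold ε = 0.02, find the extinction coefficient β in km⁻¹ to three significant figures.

0.998 km⁻¹

β = −ln(0.02) / V = 3.912 / 3.92 = 0.9980 km⁻¹.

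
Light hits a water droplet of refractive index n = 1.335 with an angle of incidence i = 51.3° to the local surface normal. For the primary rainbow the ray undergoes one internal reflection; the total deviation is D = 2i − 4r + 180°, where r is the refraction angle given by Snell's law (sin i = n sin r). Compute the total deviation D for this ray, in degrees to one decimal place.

sin r = sin 51.3° / 1.335 = 0.7804/1.335 = 0.5846; r = 35.77°.
D = 2·51.3° − 4·35.77° + 180° = 102.60° − 143.10° + 180° = 139.50°.

139.5°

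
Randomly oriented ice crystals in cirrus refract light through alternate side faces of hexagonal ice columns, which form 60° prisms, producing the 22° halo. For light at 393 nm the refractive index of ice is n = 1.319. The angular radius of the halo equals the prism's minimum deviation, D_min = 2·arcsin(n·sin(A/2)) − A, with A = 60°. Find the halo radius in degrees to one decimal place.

n·sin(A/2) = 1.319 × sin 30° = 1.319 × 0.5000 = 0.6595.
D_min = 2·arcsin(0.6595) − 60° = 2 × 41.262° − 60° = 22.524°.

22.5°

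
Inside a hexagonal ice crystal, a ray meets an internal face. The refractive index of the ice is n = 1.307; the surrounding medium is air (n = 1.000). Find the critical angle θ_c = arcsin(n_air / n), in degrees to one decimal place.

sin θ_c = n_air / n = 1.000 / 1.307 = 0.7651.
θ_c = arcsin(0.7651) = 49.92°.

49.9°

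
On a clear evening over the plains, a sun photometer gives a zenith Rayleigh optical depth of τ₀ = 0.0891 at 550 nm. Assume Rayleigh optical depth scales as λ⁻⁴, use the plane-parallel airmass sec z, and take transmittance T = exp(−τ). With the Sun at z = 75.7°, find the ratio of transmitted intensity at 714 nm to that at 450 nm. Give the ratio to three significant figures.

1.97

Airmass: sec 75.7° = 4.0486.
τ(714 nm) = 0.0891 × (550/714)⁴ × 4.0486 = 0.0891 × 0.3521 × 4.0486 = 0.1270.
τ(450 nm) = 0.0891 × (550/450)⁴ × 4.0486 = 0.0891 × 2.2315 × 4.0486 = 0.8050.
T(714)/T(450) = exp(τ_B − τ_A) = exp(0.6780) = 1.9699.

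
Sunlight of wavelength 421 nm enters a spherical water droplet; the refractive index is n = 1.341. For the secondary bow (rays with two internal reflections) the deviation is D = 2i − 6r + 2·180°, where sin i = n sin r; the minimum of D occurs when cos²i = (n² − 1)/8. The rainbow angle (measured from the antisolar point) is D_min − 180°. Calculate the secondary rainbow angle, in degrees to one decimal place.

53.0°

cos²i = (1.79828 − 1)/8 = 0.09979; i = arccos(0.31589) = 71.586°.
sin r = sin 71.586°/1.341 = 0.70753; r = 45.034°.
D_min = 2·71.586° − 6·45.034° + 360° = 232.966°.
Rainbow angle = D_min − 180° = 52.966°.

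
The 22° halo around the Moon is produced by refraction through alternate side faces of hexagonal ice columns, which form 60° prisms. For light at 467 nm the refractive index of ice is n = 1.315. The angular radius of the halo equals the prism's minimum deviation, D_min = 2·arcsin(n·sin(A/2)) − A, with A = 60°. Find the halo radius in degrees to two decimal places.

n·sin(A/2) = 1.315 × sin 30° = 1.315 × 0.5000 = 0.6575.
D_min = 2·arcsin(0.6575) − 60° = 2 × 41.109° − 60° = 22.219°.

22.22°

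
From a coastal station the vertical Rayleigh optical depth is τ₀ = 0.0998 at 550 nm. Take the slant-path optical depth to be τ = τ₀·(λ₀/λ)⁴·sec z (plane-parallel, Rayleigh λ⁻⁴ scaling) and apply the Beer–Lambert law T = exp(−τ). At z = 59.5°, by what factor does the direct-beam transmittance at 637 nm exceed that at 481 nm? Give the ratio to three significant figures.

1.25

Airmass: sec 59.5° = 1.9703.
τ(637 nm) = 0.0998 × (550/637)⁴ × 1.9703 = 0.0998 × 0.5558 × 1.9703 = 0.1093.
τ(481 nm) = 0.0998 × (550/481)⁴ × 1.9703 = 0.0998 × 1.7095 × 1.9703 = 0.3361.
T(637)/T(481) = exp(τ_B − τ_A) = exp(0.2269) = 1.2547.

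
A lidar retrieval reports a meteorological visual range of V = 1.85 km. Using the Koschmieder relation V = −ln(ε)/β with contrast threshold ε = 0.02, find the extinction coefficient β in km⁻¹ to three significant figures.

β = −ln(0.02) / V = 3.912 / 1.85 = 2.1146 km⁻¹.

2.11 km⁻¹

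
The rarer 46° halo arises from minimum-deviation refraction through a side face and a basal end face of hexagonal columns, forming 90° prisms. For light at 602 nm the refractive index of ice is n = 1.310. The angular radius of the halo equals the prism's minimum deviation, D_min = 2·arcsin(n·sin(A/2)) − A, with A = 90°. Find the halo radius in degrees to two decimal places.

n·sin(A/2) = 1.310 × sin 45° = 1.310 × 0.7071 = 0.9263.
D_min = 2·arcsin(0.9263) − 90° = 2 × 67.867° − 90° = 45.733°.

45.73°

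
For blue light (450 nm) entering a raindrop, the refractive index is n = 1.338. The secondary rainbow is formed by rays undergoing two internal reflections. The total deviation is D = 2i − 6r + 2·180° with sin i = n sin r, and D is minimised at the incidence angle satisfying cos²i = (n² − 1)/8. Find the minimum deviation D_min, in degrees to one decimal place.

232.2°

cos²i = (1.79024 − 1)/8 = 0.09878; i = arccos(0.31429) = 71.682°.
sin r = sin 71.682°/1.338 = 0.70951; r = 45.195°.
D_min = 2·71.682° − 6·45.195° + 360° = 232.193°.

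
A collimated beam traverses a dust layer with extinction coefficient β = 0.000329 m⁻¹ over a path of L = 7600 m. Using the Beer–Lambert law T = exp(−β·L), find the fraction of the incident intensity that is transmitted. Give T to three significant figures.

τ = β·L = 0.000329 × 7600 = 2.5004.
T = exp(−2.5004) = 0.0821.

0.0821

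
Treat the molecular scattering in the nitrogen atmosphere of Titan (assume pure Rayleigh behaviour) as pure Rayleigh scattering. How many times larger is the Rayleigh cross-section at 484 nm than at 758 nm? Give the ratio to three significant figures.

Rayleigh scattering ∝ λ⁻⁴, so the ratio of coefficients is the inverse fourth power of the wavelength ratio.
σ(484)/σ(758) = (758/484)⁴ = (1.5661)⁴ = 6.016.

6.02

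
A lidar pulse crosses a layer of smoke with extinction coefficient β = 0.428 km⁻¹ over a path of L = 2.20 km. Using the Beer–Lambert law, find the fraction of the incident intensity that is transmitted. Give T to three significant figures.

0.390

τ = β·L = 0.428 × 2.20 = 0.9416.
T = exp(−0.9416) = 0.3900.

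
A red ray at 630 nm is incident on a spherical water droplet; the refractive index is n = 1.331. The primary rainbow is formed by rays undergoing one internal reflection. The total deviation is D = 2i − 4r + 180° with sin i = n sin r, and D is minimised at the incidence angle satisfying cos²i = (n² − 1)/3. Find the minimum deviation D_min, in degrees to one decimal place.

cos²i = (1.77156 − 1)/3 = 0.25719; i = arccos(0.50714) = 59.527°.
sin r = sin 59.527°/1.331 = 0.64753; r = 40.356°.
D_min = 2·59.527° − 4·40.356° + 180° = 137.630°.

137.6°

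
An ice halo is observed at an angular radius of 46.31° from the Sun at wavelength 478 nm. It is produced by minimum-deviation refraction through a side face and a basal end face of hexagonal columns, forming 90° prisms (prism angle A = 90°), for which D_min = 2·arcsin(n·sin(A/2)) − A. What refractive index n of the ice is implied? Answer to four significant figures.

Rearranging: n = sin((D_min + A)/2) / sin(A/2).
(D_min + A)/2 = (46.31° + 90°)/2 = 68.155°.
n = sin 68.155° / sin 45° = 0.9282 / 0.7071 = 1.3127.

1.313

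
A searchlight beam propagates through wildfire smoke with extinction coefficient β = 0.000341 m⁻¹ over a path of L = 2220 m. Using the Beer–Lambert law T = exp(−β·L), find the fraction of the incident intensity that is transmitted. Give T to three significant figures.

0.469

τ = β·L = 0.000341 × 2220 = 0.7570.
T = exp(−0.7570) = 0.4691.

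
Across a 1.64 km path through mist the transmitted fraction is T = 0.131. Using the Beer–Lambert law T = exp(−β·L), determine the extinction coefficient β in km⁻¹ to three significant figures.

1.24 km⁻¹

Beer–Lambert: T = exp(−βL) ⇒ β = −ln(T)/L = −ln(0.131)/1.64 = 2.0326/1.64 = 1.239 km⁻¹.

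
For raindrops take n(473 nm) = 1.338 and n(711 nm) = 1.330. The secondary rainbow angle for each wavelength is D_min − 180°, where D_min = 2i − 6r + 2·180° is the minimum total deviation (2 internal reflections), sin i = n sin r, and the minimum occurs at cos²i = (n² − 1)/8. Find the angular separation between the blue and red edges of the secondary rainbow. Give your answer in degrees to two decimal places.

At 473 nm (n = 1.338): cos²i = 0.09878 → i = 71.682°, r = 45.195°, D_min = 232.193°, rainbow angle = 52.193°.
At 711 nm (n = 1.330): cos²i = 0.09611 → i = 71.940°, r = 45.630°, D_min = 230.101°, rainbow angle = 50.101°.
Angular width = |52.193° − 50.101°| = 2.092°.

2.09°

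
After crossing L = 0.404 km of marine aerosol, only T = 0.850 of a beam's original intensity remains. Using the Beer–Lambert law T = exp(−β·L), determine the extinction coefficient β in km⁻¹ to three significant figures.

Beer–Lambert: T = exp(−βL) ⇒ β = −ln(T)/L = −ln(0.850)/0.404 = 0.1625/0.404 = 0.4023 km⁻¹.

0.402 km⁻¹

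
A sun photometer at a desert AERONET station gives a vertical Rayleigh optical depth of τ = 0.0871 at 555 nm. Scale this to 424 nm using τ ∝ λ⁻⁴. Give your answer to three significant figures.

0.256

τ(424 nm) = τ(555 nm) × (555/424)⁴ = 0.0871 × (1.3090)⁴ = 0.0871 × 2.9357 = 0.2557.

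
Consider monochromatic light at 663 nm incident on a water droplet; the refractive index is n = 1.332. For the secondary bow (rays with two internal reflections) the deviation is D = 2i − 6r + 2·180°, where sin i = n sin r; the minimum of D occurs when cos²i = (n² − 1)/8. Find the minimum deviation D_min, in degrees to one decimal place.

230.6°

cos²i = (1.77422 − 1)/8 = 0.09678; i = arccos(0.31109) = 71.875°.
sin r = sin 71.875°/1.332 = 0.71350; r = 45.520°.
D_min = 2·71.875° − 6·45.520° + 360° = 230.628°.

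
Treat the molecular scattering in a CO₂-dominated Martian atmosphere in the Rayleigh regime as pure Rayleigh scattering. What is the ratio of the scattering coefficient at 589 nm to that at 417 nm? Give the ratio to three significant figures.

Rayleigh scattering ∝ λ⁻⁴, so the ratio of coefficients is the inverse fourth power of the wavelength ratio.
σ(589)/σ(417) = (417/589)⁴ = (0.7080)⁴ = 0.2512.

0.251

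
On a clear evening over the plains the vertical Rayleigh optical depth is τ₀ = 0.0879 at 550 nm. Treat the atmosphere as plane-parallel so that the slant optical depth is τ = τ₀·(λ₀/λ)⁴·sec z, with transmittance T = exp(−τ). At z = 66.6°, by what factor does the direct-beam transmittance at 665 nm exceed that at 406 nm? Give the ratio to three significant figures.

Airmass: sec 66.6° = 2.5180.
τ(665 nm) = 0.0879 × (550/665)⁴ × 2.5180 = 0.0879 × 0.4679 × 2.5180 = 0.1036.
τ(406 nm) = 0.0879 × (550/406)⁴ × 2.5180 = 0.0879 × 3.3678 × 2.5180 = 0.7454.
T(665)/T(406) = exp(τ_B − τ_A) = exp(0.6418) = 1.8999.

1.90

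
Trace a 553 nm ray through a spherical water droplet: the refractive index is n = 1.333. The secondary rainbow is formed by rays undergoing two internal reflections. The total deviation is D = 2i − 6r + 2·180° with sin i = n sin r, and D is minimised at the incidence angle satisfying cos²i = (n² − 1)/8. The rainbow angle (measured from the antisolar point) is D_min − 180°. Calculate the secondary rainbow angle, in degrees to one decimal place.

50.9°

cos²i = (1.77689 − 1)/8 = 0.09711; i = arccos(0.31163) = 71.843°.
sin r = sin 71.843°/1.333 = 0.71283; r = 45.466°.
D_min = 2·71.843° − 6·45.466° + 360° = 230.891°.
Rainbow angle = D_min − 180° = 50.891°.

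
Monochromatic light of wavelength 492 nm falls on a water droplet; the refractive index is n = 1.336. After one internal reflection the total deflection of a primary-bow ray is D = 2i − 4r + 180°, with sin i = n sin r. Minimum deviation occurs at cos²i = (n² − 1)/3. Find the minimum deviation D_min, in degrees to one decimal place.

cos²i = (1.78490 − 1)/3 = 0.26163; i = arccos(0.51150) = 59.236°.
sin r = sin 59.236°/1.336 = 0.64318; r = 40.029°.
D_min = 2·59.236° − 4·40.029° + 180° = 138.356°.

138.4°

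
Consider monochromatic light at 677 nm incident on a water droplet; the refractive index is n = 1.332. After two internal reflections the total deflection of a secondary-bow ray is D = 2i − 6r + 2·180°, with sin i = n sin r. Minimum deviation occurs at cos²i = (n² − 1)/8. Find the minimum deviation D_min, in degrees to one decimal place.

cos²i = (1.77422 − 1)/8 = 0.09678; i = arccos(0.31109) = 71.875°.
sin r = sin 71.875°/1.332 = 0.71350; r = 45.520°.
D_min = 2·71.875° − 6·45.520° + 360° = 230.628°.

230.6°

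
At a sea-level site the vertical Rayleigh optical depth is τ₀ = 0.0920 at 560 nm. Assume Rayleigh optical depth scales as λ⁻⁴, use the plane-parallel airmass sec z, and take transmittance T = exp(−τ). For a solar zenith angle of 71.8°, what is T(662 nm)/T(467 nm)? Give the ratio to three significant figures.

1.58

Airmass: sec 71.8° = 3.2017.
τ(662 nm) = 0.0920 × (560/662)⁴ × 3.2017 = 0.0920 × 0.5121 × 3.2017 = 0.1508.
τ(467 nm) = 0.0920 × (560/467)⁴ × 3.2017 = 0.0920 × 2.0677 × 3.2017 = 0.6090.
T(662)/T(467) = exp(τ_B − τ_A) = exp(0.4582) = 1.5813.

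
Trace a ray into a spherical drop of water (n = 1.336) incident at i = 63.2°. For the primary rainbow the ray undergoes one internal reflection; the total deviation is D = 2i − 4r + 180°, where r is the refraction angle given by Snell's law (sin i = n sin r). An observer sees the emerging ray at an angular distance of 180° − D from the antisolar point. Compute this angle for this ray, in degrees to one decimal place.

41.3°

sin r = sin 63.2° / 1.336 = 0.8926/1.336 = 0.6681; r = 41.92°.
D = 2·63.2° − 4·41.92° + 180° = 126.40° − 167.68° + 180° = 138.72°.
Angle from antisolar point = 180° − D = 41.28°.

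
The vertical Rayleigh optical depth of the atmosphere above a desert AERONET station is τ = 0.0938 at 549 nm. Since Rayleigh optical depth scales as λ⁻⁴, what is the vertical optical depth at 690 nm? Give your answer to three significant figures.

0.0376

τ(690 nm) = τ(549 nm) × (549/690)⁴ = 0.0938 × (0.7957)⁴ = 0.0938 × 0.4008 = 0.0376.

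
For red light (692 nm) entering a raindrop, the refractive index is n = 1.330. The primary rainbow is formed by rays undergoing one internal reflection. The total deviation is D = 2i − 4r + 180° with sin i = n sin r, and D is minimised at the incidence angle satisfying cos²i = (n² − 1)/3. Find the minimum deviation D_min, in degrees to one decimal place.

cos²i = (1.76890 − 1)/3 = 0.25630; i = arccos(0.50626) = 59.585°.
sin r = sin 59.585°/1.330 = 0.64841; r = 40.422°.
D_min = 2·59.585° − 4·40.422° + 180° = 137.484°.

137.5°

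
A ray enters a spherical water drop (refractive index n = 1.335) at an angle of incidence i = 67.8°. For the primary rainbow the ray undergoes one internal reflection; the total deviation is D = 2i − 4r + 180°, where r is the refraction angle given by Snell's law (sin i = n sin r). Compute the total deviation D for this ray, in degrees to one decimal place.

sin r = sin 67.8° / 1.335 = 0.9259/1.335 = 0.6935; r = 43.91°.
D = 2·67.8° − 4·43.91° + 180° = 135.60° − 175.64° + 180° = 139.96°.

140.0°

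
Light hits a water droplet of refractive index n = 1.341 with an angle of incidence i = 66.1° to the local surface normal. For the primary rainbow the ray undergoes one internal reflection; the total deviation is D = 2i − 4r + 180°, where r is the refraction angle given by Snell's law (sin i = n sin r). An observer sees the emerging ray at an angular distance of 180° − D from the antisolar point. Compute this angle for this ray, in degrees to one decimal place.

sin r = sin 66.1° / 1.341 = 0.9143/1.341 = 0.6818; r = 42.98°.
D = 2·66.1° − 4·42.98° + 180° = 132.20° − 171.93° + 180° = 140.27°.
Angle from antisolar point = 180° − D = 39.73°.

39.7°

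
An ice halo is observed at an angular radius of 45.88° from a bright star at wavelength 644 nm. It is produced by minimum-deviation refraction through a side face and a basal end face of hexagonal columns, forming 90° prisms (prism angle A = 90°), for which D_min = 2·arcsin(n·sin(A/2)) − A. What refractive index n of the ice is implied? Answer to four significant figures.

Rearranging: n = sin((D_min + A)/2) / sin(A/2).
(D_min + A)/2 = (45.88° + 90°)/2 = 67.940°.
n = sin 67.940° / sin 45° = 0.9268 / 0.7071 = 1.3107.

1.311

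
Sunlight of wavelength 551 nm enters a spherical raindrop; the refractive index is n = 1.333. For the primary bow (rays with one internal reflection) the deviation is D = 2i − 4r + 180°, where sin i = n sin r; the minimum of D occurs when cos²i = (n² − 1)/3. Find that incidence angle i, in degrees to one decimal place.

cos²i = (1.333² − 1)/3 = (1.77689 − 1)/3 = 0.25896.
cos i = 0.50888, so i = 59.410°.

59.4°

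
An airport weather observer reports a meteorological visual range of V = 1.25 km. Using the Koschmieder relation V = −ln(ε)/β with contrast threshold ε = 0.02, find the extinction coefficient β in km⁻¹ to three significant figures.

β = −ln(0.02) / V = 3.912 / 1.25 = 3.1296 km⁻¹.

3.13 km⁻¹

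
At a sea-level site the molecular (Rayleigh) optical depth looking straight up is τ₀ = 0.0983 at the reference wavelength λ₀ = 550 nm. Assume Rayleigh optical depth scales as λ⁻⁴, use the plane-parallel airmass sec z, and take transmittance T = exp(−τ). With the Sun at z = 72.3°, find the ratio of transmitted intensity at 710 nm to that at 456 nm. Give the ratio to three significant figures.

1.76

Airmass: sec 72.3° = 3.2891.
τ(710 nm) = 0.0983 × (550/710)⁴ × 3.2891 = 0.0983 × 0.3601 × 3.2891 = 0.1164.
τ(456 nm) = 0.0983 × (550/456)⁴ × 3.2891 = 0.0983 × 2.1164 × 3.2891 = 0.6843.
T(710)/T(456) = exp(τ_B − τ_A) = exp(0.5678) = 1.7644.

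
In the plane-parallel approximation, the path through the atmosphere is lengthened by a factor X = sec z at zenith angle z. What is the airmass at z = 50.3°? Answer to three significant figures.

X = sec z = 1/cos 50.3° = 1/0.6388 = 1.5655.

1.57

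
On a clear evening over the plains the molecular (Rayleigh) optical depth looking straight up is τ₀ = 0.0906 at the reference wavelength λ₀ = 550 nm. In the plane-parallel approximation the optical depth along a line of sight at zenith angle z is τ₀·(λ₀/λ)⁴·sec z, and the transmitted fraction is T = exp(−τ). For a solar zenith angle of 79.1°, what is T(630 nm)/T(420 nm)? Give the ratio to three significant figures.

Airmass: sec 79.1° = 5.2883.
τ(630 nm) = 0.0906 × (550/630)⁴ × 5.2883 = 0.0906 × 0.5809 × 5.2883 = 0.2783.
τ(420 nm) = 0.0906 × (550/420)⁴ × 5.2883 = 0.0906 × 2.9407 × 5.2883 = 1.4090.
T(630)/T(420) = exp(τ_B − τ_A) = exp(1.1307) = 3.0977.

3.10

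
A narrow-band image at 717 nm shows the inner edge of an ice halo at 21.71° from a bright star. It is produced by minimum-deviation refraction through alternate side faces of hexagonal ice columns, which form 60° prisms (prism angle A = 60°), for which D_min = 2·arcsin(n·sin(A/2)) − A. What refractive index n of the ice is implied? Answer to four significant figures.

Rearranging: n = sin((D_min + A)/2) / sin(A/2).
(D_min + A)/2 = (21.71° + 60°)/2 = 40.855°.
n = sin 40.855° / sin 30° = 0.6541 / 0.5000 = 1.3083.

1.308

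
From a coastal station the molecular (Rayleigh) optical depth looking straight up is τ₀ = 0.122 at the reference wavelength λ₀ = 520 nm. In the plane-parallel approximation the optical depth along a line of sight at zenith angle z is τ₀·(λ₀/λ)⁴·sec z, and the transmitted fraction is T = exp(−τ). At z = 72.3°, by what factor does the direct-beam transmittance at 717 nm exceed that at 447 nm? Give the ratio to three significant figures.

Airmass: sec 72.3° = 3.2891.
τ(717 nm) = 0.122 × (520/717)⁴ × 3.2891 = 0.122 × 0.2767 × 3.2891 = 0.1110.
τ(447 nm) = 0.122 × (520/447)⁴ × 3.2891 = 0.122 × 1.8314 × 3.2891 = 0.7349.
T(717)/T(447) = exp(τ_B − τ_A) = exp(0.6239) = 1.8661.

1.87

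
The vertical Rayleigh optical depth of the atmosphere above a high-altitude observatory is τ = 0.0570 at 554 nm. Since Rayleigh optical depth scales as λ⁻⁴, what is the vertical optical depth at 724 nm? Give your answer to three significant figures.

τ(724 nm) = τ(554 nm) × (554/724)⁴ = 0.0570 × (0.7652)⁴ = 0.0570 × 0.3428 = 0.0195.

0.0195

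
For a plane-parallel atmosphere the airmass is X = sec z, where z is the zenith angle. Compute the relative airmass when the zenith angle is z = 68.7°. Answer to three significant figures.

X = sec z = 1/cos 68.7° = 1/0.3633 = 2.7529.

2.75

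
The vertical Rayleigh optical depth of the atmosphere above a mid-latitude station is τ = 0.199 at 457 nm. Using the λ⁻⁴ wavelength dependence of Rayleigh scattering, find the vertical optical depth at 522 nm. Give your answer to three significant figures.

0.117

τ(522 nm) = τ(457 nm) × (457/522)⁴ = 0.199 × (0.8755)⁴ = 0.199 × 0.5875 = 0.1169.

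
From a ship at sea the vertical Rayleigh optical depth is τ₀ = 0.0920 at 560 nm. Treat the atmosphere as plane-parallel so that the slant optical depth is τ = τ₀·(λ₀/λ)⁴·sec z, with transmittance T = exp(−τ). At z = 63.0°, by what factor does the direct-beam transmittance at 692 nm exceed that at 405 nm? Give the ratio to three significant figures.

1.92

Airmass: sec 63.0° = 2.2027.
τ(692 nm) = 0.0920 × (560/692)⁴ × 2.2027 = 0.0920 × 0.4289 × 2.2027 = 0.0869.
τ(405 nm) = 0.0920 × (560/405)⁴ × 2.2027 = 0.0920 × 3.6554 × 2.2027 = 0.7408.
T(692)/T(405) = exp(τ_B − τ_A) = exp(0.6538) = 1.9229.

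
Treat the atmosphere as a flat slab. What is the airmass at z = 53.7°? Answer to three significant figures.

1.69

X = sec z = 1/cos 53.7° = 1/0.5920 = 1.6892.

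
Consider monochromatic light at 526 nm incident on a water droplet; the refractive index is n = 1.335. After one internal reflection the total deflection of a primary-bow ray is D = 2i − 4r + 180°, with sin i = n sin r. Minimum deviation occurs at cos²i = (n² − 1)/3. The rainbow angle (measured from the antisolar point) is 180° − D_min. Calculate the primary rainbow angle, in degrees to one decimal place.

41.8°

cos²i = (1.78222 − 1)/3 = 0.26074; i = arccos(0.51063) = 59.294°.
sin r = sin 59.294°/1.335 = 0.64405; r = 40.094°.
D_min = 2·59.294° − 4·40.094° + 180° = 138.212°.
Rainbow angle = 180° − D_min = 41.788°.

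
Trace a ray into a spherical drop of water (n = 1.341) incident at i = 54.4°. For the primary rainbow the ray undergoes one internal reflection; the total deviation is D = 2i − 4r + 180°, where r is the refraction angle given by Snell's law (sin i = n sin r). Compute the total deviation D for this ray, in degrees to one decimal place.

sin r = sin 54.4° / 1.341 = 0.8131/1.341 = 0.6063; r = 37.33°.
D = 2·54.4° − 4·37.33° + 180° = 108.80° − 149.30° + 180° = 139.50°.

139.5°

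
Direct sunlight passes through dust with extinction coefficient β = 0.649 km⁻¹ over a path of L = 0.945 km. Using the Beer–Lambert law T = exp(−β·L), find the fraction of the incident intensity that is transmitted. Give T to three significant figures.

0.542

τ = β·L = 0.649 × 0.945 = 0.6133.
T = exp(−0.6133) = 0.5416.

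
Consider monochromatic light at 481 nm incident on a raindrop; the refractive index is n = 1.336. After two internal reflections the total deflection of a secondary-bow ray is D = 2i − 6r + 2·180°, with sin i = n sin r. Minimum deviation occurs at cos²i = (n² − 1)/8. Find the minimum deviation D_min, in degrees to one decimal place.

cos²i = (1.78490 − 1)/8 = 0.09811; i = arccos(0.31323) = 71.746°.
sin r = sin 71.746°/1.336 = 0.71084; r = 45.303°.
D_min = 2·71.746° − 6·45.303° + 360° = 231.674°.

231.7°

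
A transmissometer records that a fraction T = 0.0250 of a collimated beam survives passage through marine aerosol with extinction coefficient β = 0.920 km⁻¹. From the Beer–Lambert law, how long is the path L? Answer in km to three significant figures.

Beer–Lambert: T = exp(−βL) ⇒ L = −ln(T)/β = −ln(0.0250)/0.920 = 3.6889/0.920 = 4.01 km.

4.01 km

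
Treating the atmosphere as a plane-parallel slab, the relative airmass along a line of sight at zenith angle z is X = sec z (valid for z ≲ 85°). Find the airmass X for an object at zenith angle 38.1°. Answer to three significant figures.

1.27

X = sec z = 1/cos 38.1° = 1/0.7869 = 1.2708.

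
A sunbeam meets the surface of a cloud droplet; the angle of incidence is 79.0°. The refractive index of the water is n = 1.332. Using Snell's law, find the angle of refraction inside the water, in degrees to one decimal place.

Snell: sin θ_r = sin θ_i / n = sin 79.0° / 1.332 = 0.9816 / 1.332 = 0.7370.
θ_r = arcsin(0.7370) = 47.47°.

47.5°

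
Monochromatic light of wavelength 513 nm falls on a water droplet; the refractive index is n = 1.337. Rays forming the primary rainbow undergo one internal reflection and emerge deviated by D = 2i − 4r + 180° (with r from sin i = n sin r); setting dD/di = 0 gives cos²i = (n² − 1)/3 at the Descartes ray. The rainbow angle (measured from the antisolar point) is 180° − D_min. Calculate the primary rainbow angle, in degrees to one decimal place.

cos²i = (1.78757 − 1)/3 = 0.26252; i = arccos(0.51237) = 59.178°.
sin r = sin 59.178°/1.337 = 0.64231; r = 39.964°.
D_min = 2·59.178° − 4·39.964° + 180° = 138.500°.
Rainbow angle = 180° − D_min = 41.500°.

41.5°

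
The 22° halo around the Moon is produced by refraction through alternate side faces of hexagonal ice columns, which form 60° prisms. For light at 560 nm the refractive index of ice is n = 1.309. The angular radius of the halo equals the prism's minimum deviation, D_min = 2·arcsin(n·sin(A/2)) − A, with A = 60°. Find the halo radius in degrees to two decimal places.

21.76°

n·sin(A/2) = 1.309 × sin 30° = 1.309 × 0.5000 = 0.6545.
D_min = 2·arcsin(0.6545) − 60° = 2 × 40.882° − 60° = 21.763°.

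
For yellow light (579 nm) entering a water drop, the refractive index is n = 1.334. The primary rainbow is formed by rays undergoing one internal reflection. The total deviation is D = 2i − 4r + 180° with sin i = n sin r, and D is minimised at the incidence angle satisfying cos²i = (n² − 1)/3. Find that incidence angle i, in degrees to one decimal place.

59.4°

cos²i = (1.334² − 1)/3 = (1.77956 − 1)/3 = 0.25985.
cos i = 0.50976, so i = 59.352°.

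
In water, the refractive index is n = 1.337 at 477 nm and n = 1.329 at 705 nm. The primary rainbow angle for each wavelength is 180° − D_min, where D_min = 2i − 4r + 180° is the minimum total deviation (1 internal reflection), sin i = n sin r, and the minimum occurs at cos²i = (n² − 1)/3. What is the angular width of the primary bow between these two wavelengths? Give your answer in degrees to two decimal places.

1.16°

At 477 nm (n = 1.337): cos²i = 0.26252 → i = 59.178°, r = 39.964°, D_min = 138.500°, rainbow angle = 41.500°.
At 705 nm (n = 1.329): cos²i = 0.25541 → i = 59.643°, r = 40.487°, D_min = 137.337°, rainbow angle = 42.663°.
Angular width = |41.500° − 42.663°| = 1.163°.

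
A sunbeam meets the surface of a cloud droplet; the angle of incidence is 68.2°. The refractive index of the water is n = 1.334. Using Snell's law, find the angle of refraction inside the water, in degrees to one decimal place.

Snell: sin θ_r = sin θ_i / n = sin 68.2° / 1.334 = 0.9285 / 1.334 = 0.6960.
θ_r = arcsin(0.6960) = 44.11°.

44.1°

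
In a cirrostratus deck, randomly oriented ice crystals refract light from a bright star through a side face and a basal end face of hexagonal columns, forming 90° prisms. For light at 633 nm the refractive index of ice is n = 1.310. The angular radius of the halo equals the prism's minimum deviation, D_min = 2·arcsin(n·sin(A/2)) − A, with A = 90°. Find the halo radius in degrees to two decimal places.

n·sin(A/2) = 1.310 × sin 45° = 1.310 × 0.7071 = 0.9263.
D_min = 2·arcsin(0.9263) − 90° = 2 × 67.867° − 90° = 45.733°.

45.73°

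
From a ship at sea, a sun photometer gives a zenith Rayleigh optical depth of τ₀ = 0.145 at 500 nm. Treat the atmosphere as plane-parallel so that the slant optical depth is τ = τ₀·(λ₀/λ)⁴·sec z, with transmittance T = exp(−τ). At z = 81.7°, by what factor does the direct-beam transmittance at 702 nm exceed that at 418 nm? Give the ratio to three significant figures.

Airmass: sec 81.7° = 6.9273.
τ(702 nm) = 0.145 × (500/702)⁴ × 6.9273 = 0.145 × 0.2574 × 6.9273 = 0.2585.
τ(418 nm) = 0.145 × (500/418)⁴ × 6.9273 = 0.145 × 2.0473 × 6.9273 = 2.0564.
T(702)/T(418) = exp(τ_B − τ_A) = exp(1.7979) = 6.0369.

6.04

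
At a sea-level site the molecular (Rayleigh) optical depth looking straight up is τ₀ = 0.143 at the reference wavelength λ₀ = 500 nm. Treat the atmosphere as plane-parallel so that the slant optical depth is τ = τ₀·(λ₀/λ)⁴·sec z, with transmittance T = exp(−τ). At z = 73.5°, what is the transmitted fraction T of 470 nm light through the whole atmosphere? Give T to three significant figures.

0.525

sec 73.5° = 3.5209.
τ = 0.143 × (500/470)⁴ × 3.5209 = 0.143 × 1.2808 × 3.5209 = 0.6449.
T = exp(−0.6449) = 0.5247.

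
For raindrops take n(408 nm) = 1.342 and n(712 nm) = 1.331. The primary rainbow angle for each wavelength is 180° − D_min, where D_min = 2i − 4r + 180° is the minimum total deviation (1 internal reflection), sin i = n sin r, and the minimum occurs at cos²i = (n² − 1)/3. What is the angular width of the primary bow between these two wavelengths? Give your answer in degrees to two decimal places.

1.58°

At 408 nm (n = 1.342): cos²i = 0.26699 → i = 58.888°, r = 39.641°, D_min = 139.213°, rainbow angle = 40.787°.
At 712 nm (n = 1.331): cos²i = 0.25719 → i = 59.527°, r = 40.356°, D_min = 137.630°, rainbow angle = 42.370°.
Angular width = |40.787° − 42.370°| = 1.583°.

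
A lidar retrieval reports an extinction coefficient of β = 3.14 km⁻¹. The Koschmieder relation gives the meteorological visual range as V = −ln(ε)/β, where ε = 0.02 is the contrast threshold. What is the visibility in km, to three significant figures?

1.25 km

V = −ln(0.02) / 3.14 = 3.912 / 3.14 = 1.2459 km.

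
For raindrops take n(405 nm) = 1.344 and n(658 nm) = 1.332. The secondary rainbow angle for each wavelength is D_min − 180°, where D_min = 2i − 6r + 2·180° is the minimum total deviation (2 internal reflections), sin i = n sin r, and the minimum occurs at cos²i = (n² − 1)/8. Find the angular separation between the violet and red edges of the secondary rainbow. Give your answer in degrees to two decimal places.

At 405 nm (n = 1.344): cos²i = 0.10079 → i = 71.490°, r = 44.874°, D_min = 233.733°, rainbow angle = 53.733°.
At 658 nm (n = 1.332): cos²i = 0.09678 → i = 71.875°, r = 45.520°, D_min = 230.628°, rainbow angle = 50.628°.
Angular width = |53.733° − 50.628°| = 3.104°.

3.10°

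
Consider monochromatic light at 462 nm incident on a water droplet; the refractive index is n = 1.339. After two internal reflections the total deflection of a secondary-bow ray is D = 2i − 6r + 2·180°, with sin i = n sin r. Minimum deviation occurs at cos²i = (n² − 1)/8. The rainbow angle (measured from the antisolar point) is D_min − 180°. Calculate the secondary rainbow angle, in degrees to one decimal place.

cos²i = (1.79292 − 1)/8 = 0.09912; i = arccos(0.31483) = 71.650°.
sin r = sin 71.650°/1.339 = 0.70885; r = 45.141°.
D_min = 2·71.650° − 6·45.141° + 360° = 232.451°.
Rainbow angle = D_min − 180° = 52.451°.

52.5°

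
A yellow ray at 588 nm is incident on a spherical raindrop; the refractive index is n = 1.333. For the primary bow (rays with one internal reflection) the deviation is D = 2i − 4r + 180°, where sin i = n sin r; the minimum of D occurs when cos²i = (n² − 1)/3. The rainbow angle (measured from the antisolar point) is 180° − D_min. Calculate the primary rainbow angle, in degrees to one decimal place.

42.1°

cos²i = (1.77689 − 1)/3 = 0.25896; i = arccos(0.50888) = 59.410°.
sin r = sin 59.410°/1.333 = 0.64579; r = 40.225°.
D_min = 2·59.410° − 4·40.225° + 180° = 137.922°.
Rainbow angle = 180° − D_min = 42.078°.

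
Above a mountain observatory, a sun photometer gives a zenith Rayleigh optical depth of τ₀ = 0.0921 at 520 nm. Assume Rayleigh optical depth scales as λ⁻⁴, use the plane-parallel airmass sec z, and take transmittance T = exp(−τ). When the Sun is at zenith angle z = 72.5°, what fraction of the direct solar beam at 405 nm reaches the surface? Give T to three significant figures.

0.435

sec 72.5° = 3.3255.
τ = 0.0921 × (520/405)⁴ × 3.3255 = 0.0921 × 2.7176 × 3.3255 = 0.8324.
T = exp(−0.8324) = 0.4350.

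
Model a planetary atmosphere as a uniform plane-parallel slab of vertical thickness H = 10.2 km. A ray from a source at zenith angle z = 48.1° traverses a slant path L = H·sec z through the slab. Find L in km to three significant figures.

sec z = 1/cos 48.1° = 1.4974.
L = 10.2 × 1.4974 = 15.273 km.

15.3 km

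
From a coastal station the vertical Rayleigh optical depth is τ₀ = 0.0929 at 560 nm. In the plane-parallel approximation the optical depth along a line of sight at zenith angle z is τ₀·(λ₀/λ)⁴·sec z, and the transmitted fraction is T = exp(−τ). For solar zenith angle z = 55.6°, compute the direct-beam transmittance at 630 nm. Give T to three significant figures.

sec 55.6° = 1.7700.
τ = 0.0929 × (560/630)⁴ × 1.7700 = 0.0929 × 0.6243 × 1.7700 = 0.1027.
T = exp(−0.1027) = 0.9024.

0.902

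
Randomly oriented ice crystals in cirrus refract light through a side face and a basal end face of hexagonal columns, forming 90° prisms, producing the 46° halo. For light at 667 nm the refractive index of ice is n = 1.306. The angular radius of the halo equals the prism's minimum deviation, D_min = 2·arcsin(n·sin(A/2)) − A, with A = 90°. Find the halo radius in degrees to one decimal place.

n·sin(A/2) = 1.306 × sin 45° = 1.306 × 0.7071 = 0.9235.
D_min = 2·arcsin(0.9235) − 90° = 2 × 67.440° − 90° = 44.881°.

44.9°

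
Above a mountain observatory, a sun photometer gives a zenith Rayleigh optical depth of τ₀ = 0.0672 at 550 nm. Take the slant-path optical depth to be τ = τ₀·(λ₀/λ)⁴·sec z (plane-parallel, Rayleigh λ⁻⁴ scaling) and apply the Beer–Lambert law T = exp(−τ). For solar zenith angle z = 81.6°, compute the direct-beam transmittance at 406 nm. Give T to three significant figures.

sec 81.6° = 6.8454.
τ = 0.0672 × (550/406)⁴ × 6.8454 = 0.0672 × 3.3678 × 6.8454 = 1.5492.
T = exp(−1.5492) = 0.2124.

0.212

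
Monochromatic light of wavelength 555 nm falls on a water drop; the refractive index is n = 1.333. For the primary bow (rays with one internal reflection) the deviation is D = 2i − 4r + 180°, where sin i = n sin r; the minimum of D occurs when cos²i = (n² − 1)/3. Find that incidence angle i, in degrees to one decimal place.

59.4°

cos²i = (1.333² − 1)/3 = (1.77689 − 1)/3 = 0.25896.
cos i = 0.50888, so i = 59.410°.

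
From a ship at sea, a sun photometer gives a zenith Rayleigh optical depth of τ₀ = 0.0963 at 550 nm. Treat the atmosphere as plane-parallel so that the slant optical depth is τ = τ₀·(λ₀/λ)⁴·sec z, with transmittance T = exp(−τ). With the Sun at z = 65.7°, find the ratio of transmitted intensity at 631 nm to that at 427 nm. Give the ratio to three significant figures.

Airmass: sec 65.7° = 2.4300.
τ(631 nm) = 0.0963 × (550/631)⁴ × 2.4300 = 0.0963 × 0.5772 × 2.4300 = 0.1351.
τ(427 nm) = 0.0963 × (550/427)⁴ × 2.4300 = 0.0963 × 2.7526 × 2.4300 = 0.6441.
T(631)/T(427) = exp(τ_B − τ_A) = exp(0.5091) = 1.6637.

1.66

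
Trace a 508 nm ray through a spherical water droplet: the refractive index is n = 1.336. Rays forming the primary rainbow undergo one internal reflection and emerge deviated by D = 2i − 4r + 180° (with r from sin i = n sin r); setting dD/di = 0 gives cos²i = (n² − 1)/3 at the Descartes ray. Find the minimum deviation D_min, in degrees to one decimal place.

cos²i = (1.78490 − 1)/3 = 0.26163; i = arccos(0.51150) = 59.236°.
sin r = sin 59.236°/1.336 = 0.64318; r = 40.029°.
D_min = 2·59.236° − 4·40.029° + 180° = 138.356°.

138.4°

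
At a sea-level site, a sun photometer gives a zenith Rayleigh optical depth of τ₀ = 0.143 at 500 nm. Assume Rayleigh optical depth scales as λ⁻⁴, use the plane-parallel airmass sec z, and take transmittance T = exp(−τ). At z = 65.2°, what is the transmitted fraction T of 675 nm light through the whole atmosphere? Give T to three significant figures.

sec 65.2° = 2.3841.
τ = 0.143 × (500/675)⁴ × 2.3841 = 0.143 × 0.3011 × 2.3841 = 0.1026.
T = exp(−0.1026) = 0.9025.

0.902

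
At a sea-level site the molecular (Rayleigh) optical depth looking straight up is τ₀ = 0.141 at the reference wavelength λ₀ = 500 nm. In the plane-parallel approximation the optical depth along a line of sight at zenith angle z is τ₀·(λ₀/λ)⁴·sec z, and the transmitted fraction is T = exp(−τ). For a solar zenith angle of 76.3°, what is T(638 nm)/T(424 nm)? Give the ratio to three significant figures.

2.53

Airmass: sec 76.3° = 4.2223.
τ(638 nm) = 0.141 × (500/638)⁴ × 4.2223 = 0.141 × 0.3772 × 4.2223 = 0.2246.
τ(424 nm) = 0.141 × (500/424)⁴ × 4.2223 = 0.141 × 1.9338 × 4.2223 = 1.1513.
T(638)/T(424) = exp(τ_B − τ_A) = exp(0.9267) = 2.5262.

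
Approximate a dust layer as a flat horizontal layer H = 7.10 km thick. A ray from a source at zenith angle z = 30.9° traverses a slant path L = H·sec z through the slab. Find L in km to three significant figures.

sec z = 1/cos 30.9° = 1.1654.
L = 7.10 × 1.1654 = 8.274 km.

8.27 km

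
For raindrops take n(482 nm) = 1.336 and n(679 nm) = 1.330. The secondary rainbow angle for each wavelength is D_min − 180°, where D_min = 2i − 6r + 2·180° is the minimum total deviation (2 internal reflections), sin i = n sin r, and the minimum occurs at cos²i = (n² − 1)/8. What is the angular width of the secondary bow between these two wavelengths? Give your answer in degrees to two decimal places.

At 482 nm (n = 1.336): cos²i = 0.09811 → i = 71.746°, r = 45.303°, D_min = 231.674°, rainbow angle = 51.674°.
At 679 nm (n = 1.330): cos²i = 0.09611 → i = 71.940°, r = 45.630°, D_min = 230.101°, rainbow angle = 50.101°.
Angular width = |51.674° − 50.101°| = 1.573°.

1.57°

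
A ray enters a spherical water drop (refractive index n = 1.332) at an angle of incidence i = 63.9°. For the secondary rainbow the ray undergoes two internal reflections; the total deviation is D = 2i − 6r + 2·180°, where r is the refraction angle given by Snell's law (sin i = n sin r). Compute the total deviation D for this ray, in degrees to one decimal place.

sin r = sin 63.9° / 1.332 = 0.8980/1.332 = 0.6742; r = 42.39°.
D = 2·63.9° − 6·42.39° + 2·180° = 127.80° − 254.35° + 360° = 233.45°.

233.5°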